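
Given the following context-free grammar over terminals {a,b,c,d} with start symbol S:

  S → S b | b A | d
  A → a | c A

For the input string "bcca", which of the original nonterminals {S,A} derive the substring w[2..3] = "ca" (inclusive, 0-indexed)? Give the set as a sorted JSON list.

Convert to CNF:
  S -> S T1 | T1 A | d
  A -> T0 A | a
  T0 -> c
  T1 -> b

Fill CYK table bottom-up, restricted to cells inside w[2..3]:
  T[2,2] 'c' = {T0}  orig:{}
  T[3,3] 'a' = {A}
  T[2,3] 'ca' = {A}

Original NTs in T[2,3] deriving "ca": ["A"]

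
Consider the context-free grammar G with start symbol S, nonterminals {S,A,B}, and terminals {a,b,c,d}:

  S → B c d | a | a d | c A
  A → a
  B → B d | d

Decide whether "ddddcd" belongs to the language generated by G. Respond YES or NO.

CNF form of G:
  S -> B X3 | T1 A | T2 T0 | a
  A -> a
  B -> B T0 | d
  T0 -> d
  T1 -> c
  T2 -> a
  X3 -> T1 T0

CYK table (by increasing span):
  [0..0]={B,T0}  "d"  orig:{B}
  [1..1]={B,T0}  "d"  orig:{B}
  [2..2]={B,T0}  "d"  orig:{B}
  [3..3]={B,T0}  "d"  orig:{B}
  [4..4]={T1}  "c"  orig:{}
  [5..5]={B,T0}  "d"  orig:{B}
  [0..1]={B}  "dd"
  [1..2]={B}  "dd"
  [2..3]={B}  "dd"
  [3..4]=∅  "dc"
  [4..5]={X3}  "cd"  orig:{}
  [0..2]={B}  "ddd"
  [1..3]={B}  "ddd"
  [2..4]=∅  "ddc"
  [3..5]={S}  "dcd"
  [0..3]={B}  "dddd"
  [1..4]=∅  "dddc"
  [2..5]={S}  "ddcd"
  [0..4]=∅  "ddddc"
  [1..5]={S}  "dddcd"
  [0..5]={S}  "ddddcd"

S ∈ T[0,5] ⇒ YES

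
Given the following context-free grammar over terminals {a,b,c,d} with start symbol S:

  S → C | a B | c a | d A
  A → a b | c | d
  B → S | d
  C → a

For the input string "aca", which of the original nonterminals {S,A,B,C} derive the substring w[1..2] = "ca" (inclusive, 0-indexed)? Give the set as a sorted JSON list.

CNF form of G:
  S -> T0 B | T2 T0 | T3 A | a
  A -> T0 T1 | c | d
  B -> T0 B | T2 T0 | T3 A | a | d
  C -> a
  T0 -> a
  T1 -> b
  T2 -> c
  T3 -> d

CYK fill — only the sub-triangle for w[1..2]:
  T[1,1] 'c' = {A,T2}  orig:{A}
  T[2,2] 'a' = {B,C,S,T0}  orig:{B,C,S}
  T[1,2] 'ca' = {B,S}

Original NTs in T[1,2] deriving "ca": ["B", "S"]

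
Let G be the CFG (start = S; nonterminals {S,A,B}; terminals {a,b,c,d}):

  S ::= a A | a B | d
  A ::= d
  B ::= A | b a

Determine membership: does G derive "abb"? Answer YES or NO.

CNF form of G:
  S -> T1 A | T1 B | d
  A -> d
  B -> T0 T1 | d
  T0 -> b
  T1 -> a

Fill CYK table bottom-up:
  cell(0,0) a: {T1}  orig:{}
  cell(1,1) b: {T0}  orig:{}
  cell(2,2) b: {T0}  orig:{}
  cell(0,1) ab: ∅
  cell(1,2) bb: ∅
  cell(0,2) abb: ∅

S ∉ T[0,2] ⇒ NO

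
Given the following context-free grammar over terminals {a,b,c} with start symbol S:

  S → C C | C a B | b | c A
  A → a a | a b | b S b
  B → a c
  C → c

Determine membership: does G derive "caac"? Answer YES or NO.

CNF form of G:
  S -> C C | C X4 | T2 A | b
  A -> T0 T0 | T0 T1 | T1 X3
  B -> T0 T2
  C -> c
  T0 -> a
  T1 -> b
  T2 -> c
  X3 -> S T1
  X4 -> T0 B

Fill CYK table bottom-up:
  T[0,0] 'c' = {C,T2}  orig:{C}
  T[1,1] 'a' = {T0}  orig:{}
  T[2,2] 'a' = {T0}  orig:{}
  T[3,3] 'c' = {C,T2}  orig:{C}
  T[0,1] 'ca' = ∅
  T[1,2] 'aa' = {A}
  T[2,3] 'ac' = {B}
  T[0,2] 'caa' = {S}
  T[1,3] 'aac' = {X4}  orig:{}
  T[0,3] 'caac' = {S}

S ∈ T[0,3] ⇒ YES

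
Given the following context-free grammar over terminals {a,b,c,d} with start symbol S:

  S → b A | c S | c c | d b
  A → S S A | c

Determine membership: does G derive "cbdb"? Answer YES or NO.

CNF form of G:
  S -> T0 A | T1 S | T1 T1 | T2 T0
  A -> S X3 | c
  T0 -> b
  T1 -> c
  T2 -> d
  X3 -> S A

Fill CYK table bottom-up:
  [0..0]={A,T1}  "c"  orig:{A}
  [1..1]={T0}  "b"  orig:{}
  [2..2]={T2}  "d"  orig:{}
  [3..3]={T0}  "b"  orig:{}
  [0..1]=∅  "cb"
  [1..2]=∅  "bd"
  [2..3]={S}  "db"
  [0..2]=∅  "cbd"
  [1..3]=∅  "bdb"
  [0..3]=∅  "cbdb"

S ∉ T[0,3] ⇒ NO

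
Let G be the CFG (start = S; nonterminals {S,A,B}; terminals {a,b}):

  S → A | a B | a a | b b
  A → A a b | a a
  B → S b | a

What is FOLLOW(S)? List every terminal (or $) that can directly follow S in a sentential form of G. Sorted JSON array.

Compute FIRST by fixpoint:
round 1:
  A via A→a a: +{a}
  B via B→a: +{a}
  S via S→A: +{a}
  S via S→b b: +{b}
  FIRST[S]={a,b}  FIRST[A]={a}  FIRST[B]={a}
round 2:
  B via B→S b: +{b}
  FIRST[S]={a,b}  FIRST[A]={a}  FIRST[B]={a,b}
round 3: done
  FIRST[S]={a,b}  FIRST[A]={a}  FIRST[B]={a,b}

FOLLOW iteration:
initialize: $ ∈ FOLLOW(S)
pass 1:
  A→A a b: FOLLOW(A) ⊇ FIRST(a) = {a}; new: +{a}
  B→S b: FOLLOW(S) ⊇ FIRST(b) = {b}; new: +{b}
  S→A: FOLLOW(A) ⊇ FOLLOW(S) ⊇ {$,b}; new: +{$,b}
  S→a B: FOLLOW(B) ⊇ FOLLOW(S) ⊇ {$,b}; new: +{$,b}
  FOLLOW(S)={$,b}  FOLLOW(A)={$,a,b}  FOLLOW(B)={$,b}
pass 2: (no change)
  FOLLOW(S)={$,b}  FOLLOW(A)={$,a,b}  FOLLOW(B)={$,b}

FOLLOW(S) = ["$", "b"]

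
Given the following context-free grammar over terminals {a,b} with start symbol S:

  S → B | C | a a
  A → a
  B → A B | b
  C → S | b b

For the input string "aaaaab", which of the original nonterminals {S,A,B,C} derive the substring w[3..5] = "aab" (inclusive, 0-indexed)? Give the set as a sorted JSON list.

Convert to CNF:
  S -> A B | T0 T0 | T1 T1 | b
  A -> a
  B -> A B | b
  C -> A B | T0 T0 | T1 T1 | b
  T0 -> a
  T1 -> b

CYK table (by increasing span) — only the sub-triangle for w[3..5]:
  cell(3,3) a: {A,T0}  orig:{A}
  cell(4,4) a: {A,T0}  orig:{A}
  cell(5,5) b: {B,C,S,T1}  orig:{B,C,S}
  cell(3,4) aa: {C,S}
  cell(4,5) ab: {B,C,S}
  cell(3,5) aab: {B,C,S}

Original NTs in T[3,5] deriving "aab": ["B", "C", "S"]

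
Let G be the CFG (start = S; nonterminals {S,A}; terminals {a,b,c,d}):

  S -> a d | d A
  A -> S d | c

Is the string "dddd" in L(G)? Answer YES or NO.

CNF form of G:
  S -> T0 A | T1 T0
  A -> S T0 | c
  T0 -> d
  T1 -> a

CYK table (by increasing span):
  cell(0,0) d: {T0}  orig:{}
  cell(1,1) d: {T0}  orig:{}
  cell(2,2) d: {T0}  orig:{}
  cell(3,3) d: {T0}  orig:{}
  cell(0,1) dd: ∅
  cell(1,2) dd: ∅
  cell(2,3) dd: ∅
  cell(0,2) ddd: ∅
  cell(1,3) ddd: ∅
  cell(0,3) dddd: ∅

S ∉ T[0,3] ⇒ NO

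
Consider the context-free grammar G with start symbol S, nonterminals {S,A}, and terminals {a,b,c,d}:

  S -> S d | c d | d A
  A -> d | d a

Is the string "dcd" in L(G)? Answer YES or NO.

Convert to CNF:
  S -> S T0 | T0 A | T2 T0
  A -> T0 T1 | d
  T0 -> d
  T1 -> a
  T2 -> c

CYK fill:
  [0..0]={A,T0}  "d"  orig:{A}
  [1..1]={T2}  "c"  orig:{}
  [2..2]={A,T0}  "d"  orig:{A}
  [0..1]=∅  "dc"
  [1..2]={S}  "cd"
  [0..2]=∅  "dcd"

S ∉ T[0,2] ⇒ NO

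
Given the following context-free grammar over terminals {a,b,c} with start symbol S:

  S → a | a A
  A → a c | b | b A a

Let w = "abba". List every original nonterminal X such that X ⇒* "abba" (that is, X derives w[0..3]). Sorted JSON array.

Convert to CNF:
  S -> T0 A | a
  A -> T0 T1 | T2 X3 | b
  T0 -> a
  T1 -> c
  T2 -> b
  X3 -> A T0

CYK table (by increasing span) (cells [i..j] with 0 ≤ i ≤ j ≤ 3 only):
  cell(0,0) a: {S,T0}  orig:{S}
  cell(1,1) b: {A,T2}  orig:{A}
  cell(2,2) b: {A,T2}  orig:{A}
  cell(3,3) a: {S,T0}  orig:{S}
  cell(0,1) ab: {S}
  cell(1,2) bb: ∅
  cell(2,3) ba: {X3}  orig:{}
  cell(0,2) abb: ∅
  cell(1,3) bba: {A}
  cell(0,3) abba: {S}

Original NTs in T[0,3] deriving "abba": ["S"]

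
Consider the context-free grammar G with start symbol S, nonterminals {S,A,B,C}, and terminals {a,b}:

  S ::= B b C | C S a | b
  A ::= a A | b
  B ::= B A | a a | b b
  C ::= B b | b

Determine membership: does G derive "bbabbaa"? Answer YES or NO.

Convert to CNF:
  S -> B X2 | C X3 | b
  A -> T0 A | b
  B -> B A | T0 T0 | T1 T1
  C -> B T1 | b
  T0 -> a
  T1 -> b
  X2 -> T1 C
  X3 -> S T0

Fill CYK table bottom-up:
  T[0,0] 'b' = {A,C,S,T1}  orig:{A,C,S}
  T[1,1] 'b' = {A,C,S,T1}  orig:{A,C,S}
  T[2,2] 'a' = {T0}  orig:{}
  T[3,3] 'b' = {A,C,S,T1}  orig:{A,C,S}
  T[4,4] 'b' = {A,C,S,T1}  orig:{A,C,S}
  T[5,5] 'a' = {T0}  orig:{}
  T[6,6] 'a' = {T0}  orig:{}
  T[0,1] 'bb' = {B,X2}  orig:{B}
  T[1,2] 'ba' = {X3}  orig:{}
  T[2,3] 'ab' = {A}
  T[3,4] 'bb' = {B,X2}  orig:{B}
  T[4,5] 'ba' = {X3}  orig:{}
  T[5,6] 'aa' = {B}
  T[0,2] 'bba' = {S}
  T[1,3] 'bab' = ∅
  T[2,4] 'abb' = ∅
  T[3,5] 'bba' = {S}
  T[4,6] 'baa' = ∅
  T[0,3] 'bbab' = {B}
  T[1,4] 'babb' = ∅
  T[2,5] 'abba' = ∅
  T[3,6] 'bbaa' = {X3}  orig:{}
  T[0,4] 'bbabb' = {B,C}
  T[1,5] 'babba' = ∅
  T[2,6] 'abbaa' = ∅
  T[0,5] 'bbabba' = ∅
  T[1,6] 'babbaa' = ∅
  T[0,6] 'bbabbaa' = ∅

S ∉ T[0,6] ⇒ NO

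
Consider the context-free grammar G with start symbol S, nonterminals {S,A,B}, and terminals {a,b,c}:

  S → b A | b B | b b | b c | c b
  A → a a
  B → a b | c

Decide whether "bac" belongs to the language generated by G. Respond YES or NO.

CNF form of G:
  S -> T1 A | T1 B | T1 T1 | T1 T2 | T2 T1
  A -> T0 T0
  B -> T0 T1 | c
  T0 -> a
  T1 -> b
  T2 -> c

CYK fill:
  [0..0]={T1}  "b"  orig:{}
  [1..1]={T0}  "a"  orig:{}
  [2..2]={B,T2}  "c"  orig:{B}
  [0..1]=∅  "ba"
  [1..2]=∅  "ac"
  [0..2]=∅  "bac"

S ∉ T[0,2] ⇒ NO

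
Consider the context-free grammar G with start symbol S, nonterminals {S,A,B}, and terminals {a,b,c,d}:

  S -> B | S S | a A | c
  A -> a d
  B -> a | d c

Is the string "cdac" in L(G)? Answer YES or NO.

CNF form of G:
  S -> S S | T0 A | T1 T2 | a | c
  A -> T0 T1
  B -> T1 T2 | a
  T0 -> a
  T1 -> d
  T2 -> c

CYK fill:
  cell(0,0) c: {S,T2}  orig:{S}
  cell(1,1) d: {T1}  orig:{}
  cell(2,2) a: {B,S,T0}  orig:{B,S}
  cell(3,3) c: {S,T2}  orig:{S}
  cell(0,1) cd: ∅
  cell(1,2) da: ∅
  cell(2,3) ac: {S}
  cell(0,2) cda: ∅
  cell(1,3) dac: ∅
  cell(0,3) cdac: ∅

S ∉ T[0,3] ⇒ NO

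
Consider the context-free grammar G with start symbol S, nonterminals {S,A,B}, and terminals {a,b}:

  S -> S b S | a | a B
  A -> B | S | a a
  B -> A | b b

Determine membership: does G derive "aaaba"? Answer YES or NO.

Convert to CNF:
  S -> S X4 | T1 B | a
  A -> S X2 | T0 T0 | T1 B | T1 T1 | a
  B -> S X3 | T0 T0 | T1 B | T1 T1 | a
  T0 -> b
  T1 -> a
  X2 -> T0 S
  X3 -> T0 S
  X4 -> T0 S

CYK table (by increasing span):
  cell(0,0) a: {A,B,S,T1}  orig:{A,B,S}
  cell(1,1) a: {A,B,S,T1}  orig:{A,B,S}
  cell(2,2) a: {A,B,S,T1}  orig:{A,B,S}
  cell(3,3) b: {T0}  orig:{}
  cell(4,4) a: {A,B,S,T1}  orig:{A,B,S}
  cell(0,1) aa: {A,B,S}
  cell(1,2) aa: {A,B,S}
  cell(2,3) ab: ∅
  cell(3,4) ba: {X2,X3,X4}  orig:{}
  cell(0,2) aaa: {A,B,S}
  cell(1,3) aab: ∅
  cell(2,4) aba: {A,B,S}
  cell(0,3) aaab: ∅
  cell(1,4) aaba: {A,B,S}
  cell(0,4) aaaba: {A,B,S}

S ∈ T[0,4] ⇒ YES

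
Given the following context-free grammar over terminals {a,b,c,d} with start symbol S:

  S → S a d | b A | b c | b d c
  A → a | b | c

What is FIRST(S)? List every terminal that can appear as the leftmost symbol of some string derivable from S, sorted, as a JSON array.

FIRST sets, iterate to fixpoint:
[1]
  A via A→a: +{a}
  A via A→b: +{b}
  A via A→c: +{c}
  S via S→b A: +{b}
  S: {b}  A: {a,b,c}
[2] (no change)
  S: {b}  A: {a,b,c}

FIRST(S) = ["b"]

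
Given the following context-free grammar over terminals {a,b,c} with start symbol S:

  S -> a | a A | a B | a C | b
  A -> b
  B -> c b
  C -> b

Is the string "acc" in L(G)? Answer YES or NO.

Convert to CNF:
  S -> T2 A | T2 B | T2 C | a | b
  A -> b
  B -> T0 T1
  C -> b
  T0 -> c
  T1 -> b
  T2 -> a

Fill CYK table bottom-up:
  cell(0,0) a: {S,T2}  orig:{S}
  cell(1,1) c: {T0}  orig:{}
  cell(2,2) c: {T0}  orig:{}
  cell(0,1) ac: ∅
  cell(1,2) cc: ∅
  cell(0,2) acc: ∅

S ∉ T[0,2] ⇒ NO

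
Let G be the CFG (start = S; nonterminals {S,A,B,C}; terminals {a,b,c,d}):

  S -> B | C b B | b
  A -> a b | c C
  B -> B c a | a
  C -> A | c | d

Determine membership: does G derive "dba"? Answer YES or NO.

Convert to CNF:
  S -> B X4 | C X5 | a | b
  A -> T0 T1 | T2 C
  B -> B X3 | a
  C -> T0 T1 | T2 C | c | d
  T0 -> a
  T1 -> b
  T2 -> c
  X3 -> T2 T0
  X4 -> T2 T0
  X5 -> T1 B

Fill CYK table bottom-up:
  [0..0]={C}  "d"
  [1..1]={S,T1}  "b"  orig:{S}
  [2..2]={B,S,T0}  "a"  orig:{B,S}
  [0..1]=∅  "db"
  [1..2]={X5}  "ba"  orig:{}
  [0..2]={S}  "dba"

S ∈ T[0,2] ⇒ YES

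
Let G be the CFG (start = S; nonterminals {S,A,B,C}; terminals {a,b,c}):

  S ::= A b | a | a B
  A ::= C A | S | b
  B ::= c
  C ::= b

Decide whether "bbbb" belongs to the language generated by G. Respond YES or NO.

Convert to CNF:
  S -> A T0 | T1 B | a
  A -> A T0 | C A | T1 B | a | b
  B -> c
  C -> b
  T0 -> b
  T1 -> a

Fill CYK table bottom-up:
  [0..0]={A,C,T0}  "b"  orig:{A,C}
  [1..1]={A,C,T0}  "b"  orig:{A,C}
  [2..2]={A,C,T0}  "b"  orig:{A,C}
  [3..3]={A,C,T0}  "b"  orig:{A,C}
  [0..1]={A,S}  "bb"
  [1..2]={A,S}  "bb"
  [2..3]={A,S}  "bb"
  [0..2]={A,S}  "bbb"
  [1..3]={A,S}  "bbb"
  [0..3]={A,S}  "bbbb"

S ∈ T[0,3] ⇒ YES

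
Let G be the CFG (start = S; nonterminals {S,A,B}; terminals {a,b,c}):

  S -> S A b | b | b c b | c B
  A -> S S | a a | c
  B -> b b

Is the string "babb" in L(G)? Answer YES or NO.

Convert to CNF:
  S -> S X3 | T1 X4 | T2 B | b
  A -> S S | T0 T0 | c
  B -> T1 T1
  T0 -> a
  T1 -> b
  T2 -> c
  X3 -> A T1
  X4 -> T2 T1

Fill CYK table bottom-up:
  [0..0]={S,T1}  "b"  orig:{S}
  [1..1]={T0}  "a"  orig:{}
  [2..2]={S,T1}  "b"  orig:{S}
  [3..3]={S,T1}  "b"  orig:{S}
  [0..1]=∅  "ba"
  [1..2]=∅  "ab"
  [2..3]={A,B}  "bb"
  [0..2]=∅  "bab"
  [1..3]=∅  "abb"
  [0..3]=∅  "babb"

S ∉ T[0,3] ⇒ NO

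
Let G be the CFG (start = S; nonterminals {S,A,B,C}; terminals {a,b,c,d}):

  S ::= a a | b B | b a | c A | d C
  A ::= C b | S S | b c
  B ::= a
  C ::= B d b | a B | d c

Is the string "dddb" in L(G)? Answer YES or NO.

Convert to CNF:
  S -> T0 B | T0 T3 | T1 A | T2 C | T3 T3
  A -> C T0 | S S | T0 T1
  B -> a
  C -> B X4 | T2 T1 | T3 B
  T0 -> b
  T1 -> c
  T2 -> d
  T3 -> a
  X4 -> T2 T0

CYK table (by increasing span):
  T[0,0] 'd' = {T2}  orig:{}
  T[1,1] 'd' = {T2}  orig:{}
  T[2,2] 'd' = {T2}  orig:{}
  T[3,3] 'b' = {T0}  orig:{}
  T[0,1] 'dd' = ∅
  T[1,2] 'dd' = ∅
  T[2,3] 'db' = {X4}  orig:{}
  T[0,2] 'ddd' = ∅
  T[1,3] 'ddb' = ∅
  T[0,3] 'dddb' = ∅

S ∉ T[0,3] ⇒ NO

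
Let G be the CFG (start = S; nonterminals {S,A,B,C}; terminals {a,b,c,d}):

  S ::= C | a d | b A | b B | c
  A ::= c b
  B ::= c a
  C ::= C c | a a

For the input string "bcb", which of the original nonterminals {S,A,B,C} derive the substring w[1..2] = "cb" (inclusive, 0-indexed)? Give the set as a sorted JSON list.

CNF form of G:
  S -> C T0 | T1 A | T1 B | T2 T2 | T2 T3 | c
  A -> T0 T1
  B -> T0 T2
  C -> C T0 | T2 T2
  T0 -> c
  T1 -> b
  T2 -> a
  T3 -> d

Fill CYK table bottom-up, restricted to cells inside w[1..2]:
  [1..1]={S,T0}  "c"  orig:{S}
  [2..2]={T1}  "b"  orig:{}
  [1..2]={A}  "cb"

Original NTs in T[1,2] deriving "cb": ["A"]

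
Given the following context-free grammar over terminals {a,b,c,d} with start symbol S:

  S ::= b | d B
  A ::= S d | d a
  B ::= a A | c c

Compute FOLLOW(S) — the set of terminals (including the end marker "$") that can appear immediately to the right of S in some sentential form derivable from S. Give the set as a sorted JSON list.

Compute FIRST by fixpoint:
[1]
  A via A→d a: +{d}
  B via B→a A: +{a}
  B via B→c c: +{c}
  S via S→b: +{b}
  S via S→d B: +{d}
  FIRST[S]={b,d}  FIRST[A]={d}  FIRST[B]={a,c}
[2]
  A via A→S d: +{b}
  FIRST[S]={b,d}  FIRST[A]={b,d}  FIRST[B]={a,c}
[3] done
  FIRST[S]={b,d}  FIRST[A]={b,d}  FIRST[B]={a,c}

Compute FOLLOW by fixpoint:
seed FOLLOW(S) with $
round 1:
  A→S d: FOLLOW(S) ⊇ FIRST(d) = {d}; new: +{d}
  S→d B: FOLLOW(B) ⊇ FOLLOW(S) ⊇ {$,d}; new: +{$,d}
  FOLLOW[S]={$,d}  FOLLOW[A]={}  FOLLOW[B]={$,d}
round 2:
  B→a A: FOLLOW(A) ⊇ FOLLOW(B) ⊇ {$,d}; new: +{$,d}
  FOLLOW[S]={$,d}  FOLLOW[A]={$,d}  FOLLOW[B]={$,d}
round 3: (no change)
  FOLLOW[S]={$,d}  FOLLOW[A]={$,d}  FOLLOW[B]={$,d}

FOLLOW(S) = ["$", "d"]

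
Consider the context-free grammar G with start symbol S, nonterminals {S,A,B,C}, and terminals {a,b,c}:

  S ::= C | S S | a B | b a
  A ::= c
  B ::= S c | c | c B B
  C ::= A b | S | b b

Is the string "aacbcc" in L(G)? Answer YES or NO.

CNF form of G:
  S -> A T1 | S S | T1 T1 | T1 T2 | T2 B
  A -> c
  B -> S T0 | T0 X3 | c
  C -> A T1 | S S | T1 T1 | T1 T2 | T2 B
  T0 -> c
  T1 -> b
  T2 -> a
  X3 -> B B

Fill CYK table bottom-up:
  [0..0]={T2}  "a"  orig:{}
  [1..1]={T2}  "a"  orig:{}
  [2..2]={A,B,T0}  "c"  orig:{A,B}
  [3..3]={T1}  "b"  orig:{}
  [4..4]={A,B,T0}  "c"  orig:{A,B}
  [5..5]={A,B,T0}  "c"  orig:{A,B}
  [0..1]=∅  "aa"
  [1..2]={C,S}  "ac"
  [2..3]={C,S}  "cb"
  [3..4]=∅  "bc"
  [4..5]={X3}  "cc"  orig:{}
  [0..2]=∅  "aac"
  [1..3]=∅  "acb"
  [2..4]={B}  "cbc"
  [3..5]=∅  "bcc"
  [0..3]=∅  "aacb"
  [1..4]={C,S}  "acbc"
  [2..5]={X3}  "cbcc"  orig:{}
  [0..4]=∅  "aacbc"
  [1..5]={B}  "acbcc"
  [0..5]={C,S}  "aacbcc"

S ∈ T[0,5] ⇒ YES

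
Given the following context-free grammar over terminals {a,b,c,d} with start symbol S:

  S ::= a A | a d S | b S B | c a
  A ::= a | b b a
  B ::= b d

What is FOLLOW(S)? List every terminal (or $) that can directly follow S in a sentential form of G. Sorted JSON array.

FIRST sets, iterate to fixpoint:
pass 1:
  A via A→a: +{a}
  A via A→b b a: +{b}
  B via B→b d: +{b}
  S via S→a A: +{a}
  S via S→b S B: +{b}
  S via S→c a: +{c}
  FIRST[S]={a,b,c}  FIRST[A]={a,b}  FIRST[B]={b}
pass 2: — fixpoint
  FIRST[S]={a,b,c}  FIRST[A]={a,b}  FIRST[B]={b}

FOLLOW iteration:
FOLLOW(S) := {$}
[1]
  S→a A: FOLLOW(A) ⊇ FOLLOW(S) ⊇ {$}; new: +{$}
  S→b S B: FOLLOW(S) ⊇ FIRST(B) = {b}; new: +{b}
  S→b S B: FOLLOW(B) ⊇ FOLLOW(S) ⊇ {$,b}; new: +{$,b}
  S: {$,b}  A: {$}  B: {$,b}
[2]
  S→a A: FOLLOW(A) ⊇ FOLLOW(S) ⊇ {$,b}; new: +{b}
  S: {$,b}  A: {$,b}  B: {$,b}
[3] (stable)
  S: {$,b}  A: {$,b}  B: {$,b}

FOLLOW(S) = ["$", "b"]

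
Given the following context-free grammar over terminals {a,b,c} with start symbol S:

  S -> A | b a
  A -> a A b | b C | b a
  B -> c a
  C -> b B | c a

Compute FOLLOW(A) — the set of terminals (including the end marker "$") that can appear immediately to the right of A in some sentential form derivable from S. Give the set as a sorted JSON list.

FIRST iteration:
round 1:
  A via A→a A b: +{a}
  A via A→b C: +{b}
  B via B→c a: +{c}
  C via C→b B: +{b}
  C via C→c a: +{c}
  S via S→A: +{a,b}
  FIRST(S)={a,b}  FIRST(A)={a,b}  FIRST(B)={c}  FIRST(C)={b,c}
round 2: (no change)
  FIRST(S)={a,b}  FIRST(A)={a,b}  FIRST(B)={c}  FIRST(C)={b,c}

FOLLOW sets:
FOLLOW(S) := {$}
[1]
  A→a A b: FOLLOW(A) ⊇ FIRST(b) = {b}; new: +{b}
  A→b C: FOLLOW(C) ⊇ FOLLOW(A) ⊇ {b}; new: +{b}
  C→b B: FOLLOW(B) ⊇ FOLLOW(C) ⊇ {b}; new: +{b}
  S→A: FOLLOW(A) ⊇ FOLLOW(S) ⊇ {$}; new: +{$}
  FOLLOW[S]={$}  FOLLOW[A]={$,b}  FOLLOW[B]={b}  FOLLOW[C]={b}
[2]
  A→b C: FOLLOW(C) ⊇ FOLLOW(A) ⊇ {$,b}; new: +{$}
  C→b B: FOLLOW(B) ⊇ FOLLOW(C) ⊇ {$,b}; new: +{$}
  FOLLOW[S]={$}  FOLLOW[A]={$,b}  FOLLOW[B]={$,b}  FOLLOW[C]={$,b}
[3] done
  FOLLOW[S]={$}  FOLLOW[A]={$,b}  FOLLOW[B]={$,b}  FOLLOW[C]={$,b}

FOLLOW(A) = ["$", "b"]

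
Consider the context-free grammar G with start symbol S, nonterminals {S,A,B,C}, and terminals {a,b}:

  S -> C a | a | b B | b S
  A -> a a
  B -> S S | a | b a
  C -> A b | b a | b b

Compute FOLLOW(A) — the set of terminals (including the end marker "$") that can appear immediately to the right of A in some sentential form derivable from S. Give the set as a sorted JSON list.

Compute FIRST by fixpoint:
pass 1:
  A via A→a a: +{a}
  B via B→a: +{a}
  B via B→b a: +{b}
  C via C→A b: +{a}
  C via C→b a: +{b}
  S via S→C a: +{a,b}
  S: {a,b}  A: {a}  B: {a,b}  C: {a,b}
pass 2: (stable)
  S: {a,b}  A: {a}  B: {a,b}  C: {a,b}

FOLLOW sets:
initialize: $ ∈ FOLLOW(S)
round 1:
  B→S S: FOLLOW(S) ⊇ FIRST(S) = {a,b}; new: +{a,b}
  C→A b: FOLLOW(A) ⊇ FIRST(b) = {b}; new: +{b}
  S→C a: FOLLOW(C) ⊇ FIRST(a) = {a}; new: +{a}
  S→b B: FOLLOW(B) ⊇ FOLLOW(S) ⊇ {$,a,b}; new: +{$,a,b}
  FOLLOW[S]={$,a,b}  FOLLOW[A]={b}  FOLLOW[B]={$,a,b}  FOLLOW[C]={a}
round 2: done
  FOLLOW[S]={$,a,b}  FOLLOW[A]={b}  FOLLOW[B]={$,a,b}  FOLLOW[C]={a}

FOLLOW(A) = ["b"]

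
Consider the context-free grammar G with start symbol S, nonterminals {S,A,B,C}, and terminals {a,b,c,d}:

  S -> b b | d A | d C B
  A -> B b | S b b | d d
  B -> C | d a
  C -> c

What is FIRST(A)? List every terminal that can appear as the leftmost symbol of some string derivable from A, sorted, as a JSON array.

FIRST sets, iterate to fixpoint:
round 1:
  A via A→d d: +{d}
  B via B→d a: +{d}
  C via C→c: +{c}
  S via S→b b: +{b}
  S via S→d A: +{d}
  FIRST[S]={b,d}  FIRST[A]={d}  FIRST[B]={d}  FIRST[C]={c}
round 2:
  A via A→S b b: +{b}
  B via B→C: +{c}
  FIRST[S]={b,d}  FIRST[A]={b,d}  FIRST[B]={c,d}  FIRST[C]={c}
round 3:
  A via A→B b: +{c}
  FIRST[S]={b,d}  FIRST[A]={b,c,d}  FIRST[B]={c,d}  FIRST[C]={c}
round 4: — fixpoint
  FIRST[S]={b,d}  FIRST[A]={b,c,d}  FIRST[B]={c,d}  FIRST[C]={c}

FIRST(A) = ["b", "c", "d"]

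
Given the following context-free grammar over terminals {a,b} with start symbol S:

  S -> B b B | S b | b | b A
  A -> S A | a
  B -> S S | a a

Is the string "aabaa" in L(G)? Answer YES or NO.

CNF form of G:
  S -> B X2 | S T1 | T1 A | b
  A -> S A | a
  B -> S S | T0 T0
  T0 -> a
  T1 -> b
  X2 -> T1 B

Fill CYK table bottom-up:
  [0..0]={A,T0}  "a"  orig:{A}
  [1..1]={A,T0}  "a"  orig:{A}
  [2..2]={S,T1}  "b"  orig:{S}
  [3..3]={A,T0}  "a"  orig:{A}
  [4..4]={A,T0}  "a"  orig:{A}
  [0..1]={B}  "aa"
  [1..2]=∅  "ab"
  [2..3]={A,S}  "ba"
  [3..4]={B}  "aa"
  [0..2]=∅  "aab"
  [1..3]=∅  "aba"
  [2..4]={A,X2}  "baa"  orig:{A}
  [0..3]=∅  "aaba"
  [1..4]=∅  "abaa"
  [0..4]={S}  "aabaa"

S ∈ T[0,4] ⇒ YES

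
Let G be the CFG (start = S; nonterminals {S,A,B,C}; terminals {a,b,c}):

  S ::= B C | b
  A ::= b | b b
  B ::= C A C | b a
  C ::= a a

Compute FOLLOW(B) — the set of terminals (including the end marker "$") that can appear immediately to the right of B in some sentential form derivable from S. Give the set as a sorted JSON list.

FIRST sets, iterate to fixpoint:
pass 1:
  A via A→b: +{b}
  B via B→b a: +{b}
  C via C→a a: +{a}
  S via S→B C: +{b}
  S: {b}  A: {b}  B: {b}  C: {a}
pass 2:
  B via B→C A C: +{a}
  S via S→B C: +{a}
  S: {a,b}  A: {b}  B: {a,b}  C: {a}
pass 3: (stable)
  S: {a,b}  A: {b}  B: {a,b}  C: {a}

Compute FOLLOW by fixpoint:
FOLLOW(S) := {$}
round 1:
  B→C A C: FOLLOW(C) ⊇ FIRST(A) = {b}; new: +{b}
  B→C A C: FOLLOW(A) ⊇ FIRST(C) = {a}; new: +{a}
  S→B C: FOLLOW(B) ⊇ FIRST(C) = {a}; new: +{a}
  S→B C: FOLLOW(C) ⊇ FOLLOW(S) ⊇ {$}; new: +{$}
  FOLLOW(S)={$}  FOLLOW(A)={a}  FOLLOW(B)={a}  FOLLOW(C)={$,b}
round 2:
  B→C A C: FOLLOW(C) ⊇ FOLLOW(B) ⊇ {a}; new: +{a}
  FOLLOW(S)={$}  FOLLOW(A)={a}  FOLLOW(B)={a}  FOLLOW(C)={$,a,b}
round 3: (stable)
  FOLLOW(S)={$}  FOLLOW(A)={a}  FOLLOW(B)={a}  FOLLOW(C)={$,a,b}

FOLLOW(B) = ["a"]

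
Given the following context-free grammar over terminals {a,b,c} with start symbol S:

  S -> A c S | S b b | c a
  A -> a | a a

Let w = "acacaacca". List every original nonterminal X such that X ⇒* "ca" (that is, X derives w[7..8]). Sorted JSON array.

CNF form of G:
  S -> A X3 | S X4 | T1 T0
  A -> T0 T0 | a
  T0 -> a
  T1 -> c
  T2 -> b
  X3 -> T1 S
  X4 -> T2 T2

CYK table (by increasing span) (cells [i..j] with 7 ≤ i ≤ j ≤ 8 only):
  [7..7]={T1}  "c"  orig:{}
  [8..8]={A,T0}  "a"  orig:{A}
  [7..8]={S}  "ca"

Original NTs in T[7,8] deriving "ca": ["S"]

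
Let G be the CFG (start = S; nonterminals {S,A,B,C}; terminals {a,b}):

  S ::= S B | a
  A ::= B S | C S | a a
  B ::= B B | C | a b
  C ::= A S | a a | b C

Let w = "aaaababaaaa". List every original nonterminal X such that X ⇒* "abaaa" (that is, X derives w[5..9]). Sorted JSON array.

Convert to CNF:
  S -> S B | a
  A -> B S | C S | T0 T0
  B -> A S | B B | T0 T0 | T0 T1 | T1 C
  C -> A S | T0 T0 | T1 C
  T0 -> a
  T1 -> b

Fill CYK table bottom-up, restricted to cells inside w[5..9]:
  cell(5,5) a: {S,T0}  orig:{S}
  cell(6,6) b: {T1}  orig:{}
  cell(7,7) a: {S,T0}  orig:{S}
  cell(8,8) a: {S,T0}  orig:{S}
  cell(9,9) a: {S,T0}  orig:{S}
  cell(5,6) ab: {B}
  cell(6,7) ba: ∅
  cell(7,8) aa: {A,B,C}
  cell(8,9) aa: {A,B,C}
  cell(5,7) aba: {A}
  cell(6,8) baa: {B,C}
  cell(7,9) aaa: {A,B,C,S}
  cell(5,8) abaa: {B,C,S}
  cell(6,9) baaa: {A,B,C}
  cell(5,9) abaaa: {A,B,S}

Original NTs in T[5,9] deriving "abaaa": ["A", "B", "S"]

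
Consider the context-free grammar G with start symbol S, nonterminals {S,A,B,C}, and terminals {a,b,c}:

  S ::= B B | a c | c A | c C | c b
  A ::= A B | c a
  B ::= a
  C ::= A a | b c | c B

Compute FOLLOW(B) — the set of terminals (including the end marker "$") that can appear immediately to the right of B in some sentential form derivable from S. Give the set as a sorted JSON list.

Compute FIRST by fixpoint:
round 1:
  A via A→c a: +{c}
  B via B→a: +{a}
  C via C→A a: +{c}
  C via C→b c: +{b}
  S via S→B B: +{a}
  S via S→c A: +{c}
  S: {a,c}  A: {c}  B: {a}  C: {b,c}
round 2: — fixpoint
  S: {a,c}  A: {c}  B: {a}  C: {b,c}

Compute FOLLOW by fixpoint:
initialize: $ ∈ FOLLOW(S)
iter 1:
  A→A B: FOLLOW(A) ⊇ FIRST(B) = {a}; new: +{a}
  A→A B: FOLLOW(B) ⊇ FOLLOW(A) ⊇ {a}; new: +{a}
  S→B B: FOLLOW(B) ⊇ FOLLOW(S) ⊇ {$}; new: +{$}
  S→c A: FOLLOW(A) ⊇ FOLLOW(S) ⊇ {$}; new: +{$}
  S→c C: FOLLOW(C) ⊇ FOLLOW(S) ⊇ {$}; new: +{$}
  FOLLOW[S]={$}  FOLLOW[A]={$,a}  FOLLOW[B]={$,a}  FOLLOW[C]={$}
iter 2: (stable)
  FOLLOW[S]={$}  FOLLOW[A]={$,a}  FOLLOW[B]={$,a}  FOLLOW[C]={$}

FOLLOW(B) = ["$", "a"]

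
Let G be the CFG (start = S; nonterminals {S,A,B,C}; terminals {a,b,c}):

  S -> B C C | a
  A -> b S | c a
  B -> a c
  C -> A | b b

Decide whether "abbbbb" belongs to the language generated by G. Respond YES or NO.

CNF form of G:
  S -> B X3 | a
  A -> T0 S | T1 T2
  B -> T2 T1
  C -> T0 S | T0 T0 | T1 T2
  T0 -> b
  T1 -> c
  T2 -> a
  X3 -> C C

CYK table (by increasing span):
  [0..0]={S,T2}  "a"  orig:{S}
  [1..1]={T0}  "b"  orig:{}
  [2..2]={T0}  "b"  orig:{}
  [3..3]={T0}  "b"  orig:{}
  [4..4]={T0}  "b"  orig:{}
  [5..5]={T0}  "b"  orig:{}
  [0..1]=∅  "ab"
  [1..2]={C}  "bb"
  [2..3]={C}  "bb"
  [3..4]={C}  "bb"
  [4..5]={C}  "bb"
  [0..2]=∅  "abb"
  [1..3]=∅  "bbb"
  [2..4]=∅  "bbb"
  [3..5]=∅  "bbb"
  [0..3]=∅  "abbb"
  [1..4]={X3}  "bbbb"  orig:{}
  [2..5]={X3}  "bbbb"  orig:{}
  [0..4]=∅  "abbbb"
  [1..5]=∅  "bbbbb"
  [0..5]=∅  "abbbbb"

S ∉ T[0,5] ⇒ NO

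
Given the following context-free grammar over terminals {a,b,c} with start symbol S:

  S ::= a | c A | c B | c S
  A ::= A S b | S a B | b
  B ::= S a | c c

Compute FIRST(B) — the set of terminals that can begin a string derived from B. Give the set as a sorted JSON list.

FIRST sets, iterate to fixpoint:
round 1:
  A via A→b: +{b}
  B via B→c c: +{c}
  S via S→a: +{a}
  S via S→c A: +{c}
  FIRST[S]={a,c}  FIRST[A]={b}  FIRST[B]={c}
round 2:
  A via A→S a B: +{a,c}
  B via B→S a: +{a}
  FIRST[S]={a,c}  FIRST[A]={a,b,c}  FIRST[B]={a,c}
round 3: — fixpoint
  FIRST[S]={a,c}  FIRST[A]={a,b,c}  FIRST[B]={a,c}

FIRST(B) = ["a", "c"]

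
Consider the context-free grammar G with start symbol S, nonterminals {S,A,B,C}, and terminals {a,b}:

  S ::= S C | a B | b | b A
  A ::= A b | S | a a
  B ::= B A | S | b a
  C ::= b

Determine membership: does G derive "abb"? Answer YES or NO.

CNF form of G:
  S -> S C | T0 A | T1 B | b
  A -> A T0 | S C | T0 A | T1 B | T1 T1 | b
  B -> B A | S C | T0 A | T0 T1 | T1 B | b
  C -> b
  T0 -> b
  T1 -> a

Fill CYK table bottom-up:
  [0..0]={T1}  "a"  orig:{}
  [1..1]={A,B,C,S,T0}  "b"  orig:{A,B,C,S}
  [2..2]={A,B,C,S,T0}  "b"  orig:{A,B,C,S}
  [0..1]={A,B,S}  "ab"
  [1..2]={A,B,S}  "bb"
  [0..2]={A,B,S}  "abb"

S ∈ T[0,2] ⇒ YES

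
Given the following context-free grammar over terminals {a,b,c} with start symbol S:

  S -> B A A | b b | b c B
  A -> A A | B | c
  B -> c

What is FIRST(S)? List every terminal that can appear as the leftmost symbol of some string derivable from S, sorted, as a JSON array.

FIRST iteration:
round 1:
  A via A→c: +{c}
  B via B→c: +{c}
  S via S→B A A: +{c}
  S via S→b b: +{b}
  FIRST(S)={b,c}  FIRST(A)={c}  FIRST(B)={c}
round 2: — fixpoint
  FIRST(S)={b,c}  FIRST(A)={c}  FIRST(B)={c}

FIRST(S) = ["b", "c"]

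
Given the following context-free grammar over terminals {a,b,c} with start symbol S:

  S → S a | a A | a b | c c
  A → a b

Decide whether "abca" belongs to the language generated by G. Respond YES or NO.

CNF form of G:
  S -> S T0 | T0 A | T0 T1 | T2 T2
  A -> T0 T1
  T0 -> a
  T1 -> b
  T2 -> c

CYK fill:
  cell(0,0) a: {T0}  orig:{}
  cell(1,1) b: {T1}  orig:{}
  cell(2,2) c: {T2}  orig:{}
  cell(3,3) a: {T0}  orig:{}
  cell(0,1) ab: {A,S}
  cell(1,2) bc: ∅
  cell(2,3) ca: ∅
  cell(0,2) abc: ∅
  cell(1,3) bca: ∅
  cell(0,3) abca: ∅

S ∉ T[0,3] ⇒ NO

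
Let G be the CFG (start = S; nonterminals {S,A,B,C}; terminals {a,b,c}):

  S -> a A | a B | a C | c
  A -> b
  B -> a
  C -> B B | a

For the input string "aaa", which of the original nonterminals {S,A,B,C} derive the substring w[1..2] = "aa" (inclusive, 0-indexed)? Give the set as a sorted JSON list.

Convert to CNF:
  S -> T0 A | T0 B | T0 C | c
  A -> b
  B -> a
  C -> B B | a
  T0 -> a

CYK table (by increasing span) (cells [i..j] with 1 ≤ i ≤ j ≤ 2 only):
  cell(1,1) a: {B,C,T0}  orig:{B,C}
  cell(2,2) a: {B,C,T0}  orig:{B,C}
  cell(1,2) aa: {C,S}

Original NTs in T[1,2] deriving "aa": ["C", "S"]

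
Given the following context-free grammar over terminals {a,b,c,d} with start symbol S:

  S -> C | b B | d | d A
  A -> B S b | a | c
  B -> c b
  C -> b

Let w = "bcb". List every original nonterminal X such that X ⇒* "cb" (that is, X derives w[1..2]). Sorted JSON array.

CNF form of G:
  S -> T0 B | T2 A | b | d
  A -> B X3 | a | c
  B -> T1 T0
  C -> b
  T0 -> b
  T1 -> c
  T2 -> d
  X3 -> S T0

CYK table (by increasing span) (cells [i..j] with 1 ≤ i ≤ j ≤ 2 only):
  cell(1,1) c: {A,T1}  orig:{A}
  cell(2,2) b: {C,S,T0}  orig:{C,S}
  cell(1,2) cb: {B}

Original NTs in T[1,2] deriving "cb": ["B"]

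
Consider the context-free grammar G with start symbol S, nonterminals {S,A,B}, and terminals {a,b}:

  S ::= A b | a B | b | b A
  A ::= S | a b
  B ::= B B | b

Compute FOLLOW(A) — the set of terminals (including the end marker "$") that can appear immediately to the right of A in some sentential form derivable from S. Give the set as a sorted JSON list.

FIRST sets, iterate to fixpoint:
[1]
  A via A→a b: +{a}
  B via B→b: +{b}
  S via S→A b: +{a}
  S via S→b: +{b}
  FIRST[S]={a,b}  FIRST[A]={a}  FIRST[B]={b}
[2]
  A via A→S: +{b}
  FIRST[S]={a,b}  FIRST[A]={a,b}  FIRST[B]={b}
[3] done
  FIRST[S]={a,b}  FIRST[A]={a,b}  FIRST[B]={b}

Compute FOLLOW by fixpoint:
FOLLOW(S) := {$}
round 1:
  B→B B: FOLLOW(B) ⊇ FIRST(B) = {b}; new: +{b}
  S→A b: FOLLOW(A) ⊇ FIRST(b) = {b}; new: +{b}
  S→a B: FOLLOW(B) ⊇ FOLLOW(S) ⊇ {$}; new: +{$}
  S→b A: FOLLOW(A) ⊇ FOLLOW(S) ⊇ {$}; new: +{$}
  FOLLOW(S)={$}  FOLLOW(A)={$,b}  FOLLOW(B)={$,b}
round 2:
  A→S: FOLLOW(S) ⊇ FOLLOW(A) ⊇ {$,b}; new: +{b}
  FOLLOW(S)={$,b}  FOLLOW(A)={$,b}  FOLLOW(B)={$,b}
round 3: (stable)
  FOLLOW(S)={$,b}  FOLLOW(A)={$,b}  FOLLOW(B)={$,b}

FOLLOW(A) = ["$", "b"]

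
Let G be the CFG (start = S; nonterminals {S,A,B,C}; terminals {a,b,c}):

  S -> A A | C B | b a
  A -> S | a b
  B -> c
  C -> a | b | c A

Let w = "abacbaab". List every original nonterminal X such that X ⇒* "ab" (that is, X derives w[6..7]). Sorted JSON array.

Convert to CNF:
  S -> A A | C B | T1 T0
  A -> A A | C B | T0 T1 | T1 T0
  B -> c
  C -> T2 A | a | b
  T0 -> a
  T1 -> b
  T2 -> c

CYK fill (cells [i..j] with 6 ≤ i ≤ j ≤ 7 only):
  T[6,6] 'a' = {C,T0}  orig:{C}
  T[7,7] 'b' = {C,T1}  orig:{C}
  T[6,7] 'ab' = {A}

Original NTs in T[6,7] deriving "ab": ["A"]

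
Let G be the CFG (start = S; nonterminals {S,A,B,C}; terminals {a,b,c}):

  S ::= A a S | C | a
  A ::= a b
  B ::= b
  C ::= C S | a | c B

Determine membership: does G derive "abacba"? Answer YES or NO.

Convert to CNF:
  S -> A X3 | C S | T2 B | a
  A -> T0 T1
  B -> b
  C -> C S | T2 B | a
  T0 -> a
  T1 -> b
  T2 -> c
  X3 -> T0 S

CYK table (by increasing span):
  [0..0]={C,S,T0}  "a"  orig:{C,S}
  [1..1]={B,T1}  "b"  orig:{B}
  [2..2]={C,S,T0}  "a"  orig:{C,S}
  [3..3]={T2}  "c"  orig:{}
  [4..4]={B,T1}  "b"  orig:{B}
  [5..5]={C,S,T0}  "a"  orig:{C,S}
  [0..1]={A}  "ab"
  [1..2]=∅  "ba"
  [2..3]=∅  "ac"
  [3..4]={C,S}  "cb"
  [4..5]=∅  "ba"
  [0..2]=∅  "aba"
  [1..3]=∅  "bac"
  [2..4]={C,S,X3}  "acb"  orig:{C,S}
  [3..5]={C,S}  "cba"
  [0..3]=∅  "abac"
  [1..4]=∅  "bacb"
  [2..5]={C,S,X3}  "acba"  orig:{C,S}
  [0..4]={S}  "abacb"
  [1..5]=∅  "bacba"
  [0..5]={S}  "abacba"

S ∈ T[0,5] ⇒ YES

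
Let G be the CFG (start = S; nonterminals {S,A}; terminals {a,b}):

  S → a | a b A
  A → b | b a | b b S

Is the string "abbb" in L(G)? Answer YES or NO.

CNF form of G:
  S -> T1 X3 | a
  A -> T0 T1 | T0 X2 | b
  T0 -> b
  T1 -> a
  X2 -> T0 S
  X3 -> T0 A

CYK fill:
  [0..0]={S,T1}  "a"  orig:{S}
  [1..1]={A,T0}  "b"  orig:{A}
  [2..2]={A,T0}  "b"  orig:{A}
  [3..3]={A,T0}  "b"  orig:{A}
  [0..1]=∅  "ab"
  [1..2]={X3}  "bb"  orig:{}
  [2..3]={X3}  "bb"  orig:{}
  [0..2]={S}  "abb"
  [1..3]=∅  "bbb"
  [0..3]=∅  "abbb"

S ∉ T[0,3] ⇒ NO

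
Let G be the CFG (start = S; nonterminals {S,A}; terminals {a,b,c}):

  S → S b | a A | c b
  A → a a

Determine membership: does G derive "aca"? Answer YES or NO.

Convert to CNF:
  S -> S T1 | T0 A | T2 T1
  A -> T0 T0
  T0 -> a
  T1 -> b
  T2 -> c

Fill CYK table bottom-up:
  [0..0]={T0}  "a"  orig:{}
  [1..1]={T2}  "c"  orig:{}
  [2..2]={T0}  "a"  orig:{}
  [0..1]=∅  "ac"
  [1..2]=∅  "ca"
  [0..2]=∅  "aca"

S ∉ T[0,2] ⇒ NO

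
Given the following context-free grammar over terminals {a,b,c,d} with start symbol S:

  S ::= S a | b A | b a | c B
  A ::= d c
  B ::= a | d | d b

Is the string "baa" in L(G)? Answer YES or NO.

Convert to CNF:
  S -> S T3 | T1 B | T2 A | T2 T3
  A -> T0 T1
  B -> T0 T2 | a | d
  T0 -> d
  T1 -> c
  T2 -> b
  T3 -> a

Fill CYK table bottom-up:
  [0..0]={T2}  "b"  orig:{}
  [1..1]={B,T3}  "a"  orig:{B}
  [2..2]={B,T3}  "a"  orig:{B}
  [0..1]={S}  "ba"
  [1..2]=∅  "aa"
  [0..2]={S}  "baa"

S ∈ T[0,2] ⇒ YES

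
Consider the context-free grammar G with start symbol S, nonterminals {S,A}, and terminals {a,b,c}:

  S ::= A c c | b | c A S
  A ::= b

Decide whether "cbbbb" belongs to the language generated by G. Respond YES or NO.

CNF form of G:
  S -> A X1 | T0 X2 | b
  A -> b
  T0 -> c
  X1 -> T0 T0
  X2 -> A S

Fill CYK table bottom-up:
  [0..0]={T0}  "c"  orig:{}
  [1..1]={A,S}  "b"
  [2..2]={A,S}  "b"
  [3..3]={A,S}  "b"
  [4..4]={A,S}  "b"
  [0..1]=∅  "cb"
  [1..2]={X2}  "bb"  orig:{}
  [2..3]={X2}  "bb"  orig:{}
  [3..4]={X2}  "bb"  orig:{}
  [0..2]={S}  "cbb"
  [1..3]=∅  "bbb"
  [2..4]=∅  "bbb"
  [0..3]=∅  "cbbb"
  [1..4]=∅  "bbbb"
  [0..4]=∅  "cbbbb"

S ∉ T[0,4] ⇒ NO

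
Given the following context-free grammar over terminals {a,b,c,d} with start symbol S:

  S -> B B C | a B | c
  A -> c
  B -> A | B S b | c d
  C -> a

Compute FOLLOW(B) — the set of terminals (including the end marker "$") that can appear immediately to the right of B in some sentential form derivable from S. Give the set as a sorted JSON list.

FIRST iteration:
[1]
  A via A→c: +{c}
  B via B→A: +{c}
  C via C→a: +{a}
  S via S→B B C: +{c}
  S via S→a B: +{a}
  S: {a,c}  A: {c}  B: {c}  C: {a}
[2] done
  S: {a,c}  A: {c}  B: {c}  C: {a}

FOLLOW sets:
initialize: $ ∈ FOLLOW(S)
pass 1:
  B→B S b: FOLLOW(B) ⊇ FIRST(S) = {a,c}; new: +{a,c}
  B→B S b: FOLLOW(S) ⊇ FIRST(b) = {b}; new: +{b}
  S→B B C: FOLLOW(C) ⊇ FOLLOW(S) ⊇ {$,b}; new: +{$,b}
  S→a B: FOLLOW(B) ⊇ FOLLOW(S) ⊇ {$,b}; new: +{$,b}
  FOLLOW(S)={$,b}  FOLLOW(A)={}  FOLLOW(B)={$,a,b,c}  FOLLOW(C)={$,b}
pass 2:
  B→A: FOLLOW(A) ⊇ FOLLOW(B) ⊇ {$,a,b,c}; new: +{$,a,b,c}
  FOLLOW(S)={$,b}  FOLLOW(A)={$,a,b,c}  FOLLOW(B)={$,a,b,c}  FOLLOW(C)={$,b}
pass 3: done
  FOLLOW(S)={$,b}  FOLLOW(A)={$,a,b,c}  FOLLOW(B)={$,a,b,c}  FOLLOW(C)={$,b}

FOLLOW(B) = ["$", "a", "b", "c"]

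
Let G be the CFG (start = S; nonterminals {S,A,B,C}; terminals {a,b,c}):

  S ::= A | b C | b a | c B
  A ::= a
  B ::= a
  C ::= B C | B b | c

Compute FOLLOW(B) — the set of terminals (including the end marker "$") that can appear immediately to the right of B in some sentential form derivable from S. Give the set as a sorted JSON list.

Compute FIRST by fixpoint:
[1]
  A via A→a: +{a}
  B via B→a: +{a}
  C via C→B C: +{a}
  C via C→c: +{c}
  S via S→A: +{a}
  S via S→b C: +{b}
  S via S→c B: +{c}
  S: {a,b,c}  A: {a}  B: {a}  C: {a,c}
[2] (stable)
  S: {a,b,c}  A: {a}  B: {a}  C: {a,c}

Compute FOLLOW by fixpoint:
FOLLOW(S) := {$}
round 1:
  C→B C: FOLLOW(B) ⊇ FIRST(C) = {a,c}; new: +{a,c}
  C→B b: FOLLOW(B) ⊇ FIRST(b) = {b}; new: +{b}
  S→A: FOLLOW(A) ⊇ FOLLOW(S) ⊇ {$}; new: +{$}
  S→b C: FOLLOW(C) ⊇ FOLLOW(S) ⊇ {$}; new: +{$}
  S→c B: FOLLOW(B) ⊇ FOLLOW(S) ⊇ {$}; new: +{$}
  FOLLOW(S)={$}  FOLLOW(A)={$}  FOLLOW(B)={$,a,b,c}  FOLLOW(C)={$}
round 2: — fixpoint
  FOLLOW(S)={$}  FOLLOW(A)={$}  FOLLOW(B)={$,a,b,c}  FOLLOW(C)={$}

FOLLOW(B) = ["$", "a", "b", "c"]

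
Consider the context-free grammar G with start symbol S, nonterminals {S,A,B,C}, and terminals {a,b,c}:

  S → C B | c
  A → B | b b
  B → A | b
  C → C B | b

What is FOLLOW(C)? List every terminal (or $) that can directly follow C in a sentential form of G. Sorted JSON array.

Compute FIRST by fixpoint:
round 1:
  A via A→b b: +{b}
  B via B→A: +{b}
  C via C→b: +{b}
  S via S→C B: +{b}
  S via S→c: +{c}
  FIRST[S]={b,c}  FIRST[A]={b}  FIRST[B]={b}  FIRST[C]={b}
round 2: — fixpoint
  FIRST[S]={b,c}  FIRST[A]={b}  FIRST[B]={b}  FIRST[C]={b}

Compute FOLLOW by fixpoint:
FOLLOW(S) := {$}
[1]
  C→C B: FOLLOW(C) ⊇ FIRST(B) = {b}; new: +{b}
  C→C B: FOLLOW(B) ⊇ FOLLOW(C) ⊇ {b}; new: +{b}
  S→C B: FOLLOW(B) ⊇ FOLLOW(S) ⊇ {$}; new: +{$}
  FOLLOW(S)={$}  FOLLOW(A)={}  FOLLOW(B)={$,b}  FOLLOW(C)={b}
[2]
  B→A: FOLLOW(A) ⊇ FOLLOW(B) ⊇ {$,b}; new: +{$,b}
  FOLLOW(S)={$}  FOLLOW(A)={$,b}  FOLLOW(B)={$,b}  FOLLOW(C)={b}
[3] (no change)
  FOLLOW(S)={$}  FOLLOW(A)={$,b}  FOLLOW(B)={$,b}  FOLLOW(C)={b}

FOLLOW(C) = ["b"]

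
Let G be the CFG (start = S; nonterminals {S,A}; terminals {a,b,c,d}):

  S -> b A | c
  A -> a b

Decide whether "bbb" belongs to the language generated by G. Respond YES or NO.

CNF form of G:
  S -> T1 A | c
  A -> T0 T1
  T0 -> a
  T1 -> b

Fill CYK table bottom-up:
  T[0,0] 'b' = {T1}  orig:{}
  T[1,1] 'b' = {T1}  orig:{}
  T[2,2] 'b' = {T1}  orig:{}
  T[0,1] 'bb' = ∅
  T[1,2] 'bb' = ∅
  T[0,2] 'bbb' = ∅

S ∉ T[0,2] ⇒ NO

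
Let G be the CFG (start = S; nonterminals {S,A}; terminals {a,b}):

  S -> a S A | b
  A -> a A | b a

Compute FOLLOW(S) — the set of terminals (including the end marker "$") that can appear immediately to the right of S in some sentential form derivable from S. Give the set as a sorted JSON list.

Compute FIRST by fixpoint:
round 1:
  A via A→a A: +{a}
  A via A→b a: +{b}
  S via S→a S A: +{a}
  S via S→b: +{b}
  FIRST(S)={a,b}  FIRST(A)={a,b}
round 2: (stable)
  FIRST(S)={a,b}  FIRST(A)={a,b}

FOLLOW iteration:
FOLLOW(S) := {$}
round 1:
  S→a S A: FOLLOW(S) ⊇ FIRST(A) = {a,b}; new: +{a,b}
  S→a S A: FOLLOW(A) ⊇ FOLLOW(S) ⊇ {$,a,b}; new: +{$,a,b}
  FOLLOW(S)={$,a,b}  FOLLOW(A)={$,a,b}
round 2: (stable)
  FOLLOW(S)={$,a,b}  FOLLOW(A)={$,a,b}

FOLLOW(S) = ["$", "a", "b"]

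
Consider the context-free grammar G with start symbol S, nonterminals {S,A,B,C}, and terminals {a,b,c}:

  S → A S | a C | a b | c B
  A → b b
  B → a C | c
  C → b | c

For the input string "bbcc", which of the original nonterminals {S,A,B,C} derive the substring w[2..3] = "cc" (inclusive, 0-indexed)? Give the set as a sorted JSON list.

Convert to CNF:
  S -> A S | T1 C | T1 T0 | T2 B
  A -> T0 T0
  B -> T1 C | c
  C -> b | c
  T0 -> b
  T1 -> a
  T2 -> c

CYK table (by increasing span) (cells [i..j] with 2 ≤ i ≤ j ≤ 3 only):
  [2..2]={B,C,T2}  "c"  orig:{B,C}
  [3..3]={B,C,T2}  "c"  orig:{B,C}
  [2..3]={S}  "cc"

Original NTs in T[2,3] deriving "cc": ["S"]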